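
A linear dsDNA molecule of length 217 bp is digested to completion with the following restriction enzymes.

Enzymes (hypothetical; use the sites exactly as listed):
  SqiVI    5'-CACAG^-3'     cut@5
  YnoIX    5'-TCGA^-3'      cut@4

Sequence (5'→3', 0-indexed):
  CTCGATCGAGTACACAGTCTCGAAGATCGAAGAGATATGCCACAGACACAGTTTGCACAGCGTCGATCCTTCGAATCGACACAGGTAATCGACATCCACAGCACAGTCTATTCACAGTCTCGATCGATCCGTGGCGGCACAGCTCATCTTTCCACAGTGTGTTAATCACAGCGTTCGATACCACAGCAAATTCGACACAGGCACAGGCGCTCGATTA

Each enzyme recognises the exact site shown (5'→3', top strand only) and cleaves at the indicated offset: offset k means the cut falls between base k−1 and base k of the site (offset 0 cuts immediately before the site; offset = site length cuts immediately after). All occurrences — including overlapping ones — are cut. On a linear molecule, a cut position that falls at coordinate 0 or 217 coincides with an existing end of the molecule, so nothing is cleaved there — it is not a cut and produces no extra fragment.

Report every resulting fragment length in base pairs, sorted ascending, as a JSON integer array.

Scan for sites:
  SqiVI CACAG/5: at [12, 40, 46, 55, 79, 96, 101, 112, 137, 152, 166, 181, 195, 201] ⇒ [17, 45, 51, 60, 84, 101, 106, 117, 142, 157, 171, 186, 200, 206]
  YnoIX TCGA/4: at [1, 5, 19, 26, 62, 70, 75, 88, 119, 123, 174, 191, 210] ⇒ [5, 9, 23, 30, 66, 74, 79, 92, 123, 127, 178, 195, 214]

Pooled cuts: [5, 9, 17, 23, 30, 45, 51, 60, 66, 74, 79, 84, 92, 101, 106, 117, 123, 127, 142, 157, 171, 178, 186, 195, 200, 206, 214]

Fragment lengths:
  [0,5): 5 bp
  [5,9): 4 bp
  [9,17): 8 bp
  [17,23): 6 bp
  [23,30): 7 bp
  [30,45): 15 bp
  [45,51): 6 bp
  [51,60): 9 bp
  [60,66): 6 bp
  [66,74): 8 bp
  [74,79): 5 bp
  [79,84): 5 bp
  [84,92): 8 bp
  [92,101): 9 bp
  [101,106): 5 bp
  [106,117): 11 bp
  [117,123): 6 bp
  [123,127): 4 bp
  [127,142): 15 bp
  [142,157): 15 bp
  [157,171): 14 bp
  [171,178): 7 bp
  [178,186): 8 bp
  [186,195): 9 bp
  [195,200): 5 bp
  [200,206): 6 bp
  [206,214): 8 bp
  [214,217): 3 bp

[3,4,4,5,5,5,5,5,6,6,6,6,6,7,7,8,8,8,8,8,9,9,9,11,14,15,15,15]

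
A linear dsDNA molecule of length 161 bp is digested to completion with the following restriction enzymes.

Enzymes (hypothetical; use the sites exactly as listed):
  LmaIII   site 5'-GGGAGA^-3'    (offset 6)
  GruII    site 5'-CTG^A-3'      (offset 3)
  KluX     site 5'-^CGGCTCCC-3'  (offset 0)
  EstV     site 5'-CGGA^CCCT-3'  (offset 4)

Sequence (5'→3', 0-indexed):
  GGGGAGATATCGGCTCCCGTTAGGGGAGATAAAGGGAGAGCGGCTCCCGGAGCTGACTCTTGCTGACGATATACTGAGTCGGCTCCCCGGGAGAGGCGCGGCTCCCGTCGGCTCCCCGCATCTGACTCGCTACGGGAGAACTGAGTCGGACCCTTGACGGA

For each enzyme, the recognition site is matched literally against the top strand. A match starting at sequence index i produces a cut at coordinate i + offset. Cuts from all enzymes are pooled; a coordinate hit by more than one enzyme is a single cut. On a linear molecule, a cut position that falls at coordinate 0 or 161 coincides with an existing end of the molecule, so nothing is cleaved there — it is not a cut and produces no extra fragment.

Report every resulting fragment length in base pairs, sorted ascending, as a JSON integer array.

[1,3,3,4,4,7,7,10,10,10,11,11,15,15,15,16,19]

Site scan:
  LmaIII (GGGAGA, off=6): starts [1, 23, 33, 88, 133] → cuts [7, 29, 39, 94, 139]
  GruII (CTGA, off=3): starts [52, 62, 73, 121, 140] → cuts [55, 65, 76, 124, 143]
  KluX (CGGCTCCC, off=0): starts [10, 40, 79, 98, 108] → cuts [10, 40, 79, 98, 108]
  EstV (CGGACCCT, off=4): starts [146] → cuts [150]

Pooled cuts: [7, 10, 29, 39, 40, 55, 65, 76, 79, 94, 98, 108, 124, 139, 143, 150]

Fragments:
  [0,7): 7 bp
  [7,10): 3 bp
  [10,29): 19 bp
  [29,39): 10 bp
  [39,40): 1 bp
  [40,55): 15 bp
  [55,65): 10 bp
  [65,76): 11 bp
  [76,79): 3 bp
  [79,94): 15 bp
  [94,98): 4 bp
  [98,108): 10 bp
  [108,124): 16 bp
  [124,139): 15 bp
  [139,143): 4 bp
  [143,150): 7 bp
  [150,161): 11 bp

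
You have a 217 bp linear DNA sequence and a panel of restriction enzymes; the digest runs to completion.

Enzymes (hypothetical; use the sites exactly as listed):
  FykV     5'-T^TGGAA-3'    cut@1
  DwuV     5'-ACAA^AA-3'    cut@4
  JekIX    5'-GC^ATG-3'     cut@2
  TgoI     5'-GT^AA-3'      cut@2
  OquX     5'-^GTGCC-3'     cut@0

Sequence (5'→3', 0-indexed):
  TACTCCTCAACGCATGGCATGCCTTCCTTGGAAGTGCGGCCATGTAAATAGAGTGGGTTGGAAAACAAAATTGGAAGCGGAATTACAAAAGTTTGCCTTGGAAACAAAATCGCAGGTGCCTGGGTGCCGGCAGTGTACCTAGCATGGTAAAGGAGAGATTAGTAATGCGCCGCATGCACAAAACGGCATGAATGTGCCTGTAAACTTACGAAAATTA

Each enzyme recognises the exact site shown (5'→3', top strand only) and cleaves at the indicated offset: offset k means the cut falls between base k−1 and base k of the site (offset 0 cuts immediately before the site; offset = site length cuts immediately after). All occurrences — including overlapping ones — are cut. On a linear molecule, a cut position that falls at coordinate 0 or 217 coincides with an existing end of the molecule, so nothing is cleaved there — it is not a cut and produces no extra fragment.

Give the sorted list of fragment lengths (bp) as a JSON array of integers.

Per-enzyme occurrences:
  FykV TTGGAA/1: at [27, 57, 70, 97] ⇒ [28, 58, 71, 98]
  DwuV ACAAAA/4: at [64, 84, 103, 177] ⇒ [68, 88, 107, 181]
  JekIX GCATG/2: at [11, 16, 141, 171, 185] ⇒ [13, 18, 143, 173, 187]
  TgoI GTAA/2: at [43, 146, 161, 199] ⇒ [45, 148, 163, 201]
  OquX GTGCC/0: at [115, 123, 193] ⇒ [115, 123, 193]

Pooled cuts: [13, 18, 28, 45, 58, 68, 71, 88, 98, 107, 115, 123, 143, 148, 163, 173, 181, 187, 193, 201]

Fragments:
  [0,13): 13 bp
  [13,18): 5 bp
  [18,28): 10 bp
  [28,45): 17 bp
  [45,58): 13 bp
  [58,68): 10 bp
  [68,71): 3 bp
  [71,88): 17 bp
  [88,98): 10 bp
  [98,107): 9 bp
  [107,115): 8 bp
  [115,123): 8 bp
  [123,143): 20 bp
  [143,148): 5 bp
  [148,163): 15 bp
  [163,173): 10 bp
  [173,181): 8 bp
  [181,187): 6 bp
  [187,193): 6 bp
  [193,201): 8 bp
  [201,217): 16 bp

[3,5,5,6,6,8,8,8,8,9,10,10,10,10,13,13,15,16,17,17,20]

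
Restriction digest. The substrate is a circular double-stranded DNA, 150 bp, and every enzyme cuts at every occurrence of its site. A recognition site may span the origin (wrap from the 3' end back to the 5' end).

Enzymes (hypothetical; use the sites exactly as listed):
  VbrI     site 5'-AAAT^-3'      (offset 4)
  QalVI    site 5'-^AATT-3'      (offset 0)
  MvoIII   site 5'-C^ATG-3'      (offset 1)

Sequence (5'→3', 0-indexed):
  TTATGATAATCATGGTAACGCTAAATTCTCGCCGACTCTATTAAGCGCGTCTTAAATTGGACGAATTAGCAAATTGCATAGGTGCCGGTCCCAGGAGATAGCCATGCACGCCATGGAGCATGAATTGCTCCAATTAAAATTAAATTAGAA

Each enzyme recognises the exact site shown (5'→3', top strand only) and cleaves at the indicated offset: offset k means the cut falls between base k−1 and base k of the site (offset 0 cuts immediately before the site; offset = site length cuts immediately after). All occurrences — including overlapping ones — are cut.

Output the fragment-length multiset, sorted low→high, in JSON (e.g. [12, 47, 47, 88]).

[2,3,3,3,3,3,3,3,6,6,7,8,9,9,12,13,28,29]

Scan for sites:
  VbrI AAAT/4: at [22, 53, 70, 136, 141] ⇒ [26, 57, 74, 140, 145]
  QalVI AATT/0: at [23, 54, 63, 71, 122, 131, 137, 142, 148] ⇒ [23, 54, 63, 71, 122, 131, 137, 142, 148]
  MvoIII CATG/1: at [10, 102, 111, 118] ⇒ [11, 103, 112, 119]

All cut coordinates (distinct, sorted): [11, 23, 26, 54, 57, 63, 71, 74, 103, 112, 119, 122, 131, 137, 140, 142, 145, 148]

Fragment lengths:
  11→23: 12 bp
  23→26: 3 bp
  26→54: 28 bp
  54→57: 3 bp
  57→63: 6 bp
  63→71: 8 bp
  71→74: 3 bp
  74→103: 29 bp
  103→112: 9 bp
  112→119: 7 bp
  119→122: 3 bp
  122→131: 9 bp
  131→137: 6 bp
  137→140: 3 bp
  140→142: 2 bp
  142→145: 3 bp
  145→148: 3 bp
  148→11 (wrap): 150-148+11 = 13 bp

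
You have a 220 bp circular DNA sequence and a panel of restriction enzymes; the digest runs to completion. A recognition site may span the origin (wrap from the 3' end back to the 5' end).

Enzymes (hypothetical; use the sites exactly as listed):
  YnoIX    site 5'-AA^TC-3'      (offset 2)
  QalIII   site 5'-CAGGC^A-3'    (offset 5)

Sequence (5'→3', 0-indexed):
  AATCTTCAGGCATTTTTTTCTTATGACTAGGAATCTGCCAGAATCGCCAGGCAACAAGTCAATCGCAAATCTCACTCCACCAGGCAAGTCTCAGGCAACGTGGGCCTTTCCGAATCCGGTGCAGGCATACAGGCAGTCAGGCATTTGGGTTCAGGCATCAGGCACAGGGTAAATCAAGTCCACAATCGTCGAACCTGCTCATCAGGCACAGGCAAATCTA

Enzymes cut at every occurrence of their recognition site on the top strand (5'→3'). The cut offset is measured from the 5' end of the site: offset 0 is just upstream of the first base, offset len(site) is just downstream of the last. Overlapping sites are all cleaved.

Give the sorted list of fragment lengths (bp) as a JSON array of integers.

[3,6,6,7,7,8,8,9,9,10,10,10,11,12,12,14,16,18,22,22]

Per-enzyme occurrences:
  YnoIX AATC/2: at [0, 31, 41, 60, 67, 112, 171, 183, 214] ⇒ [2, 33, 43, 62, 69, 114, 173, 185, 216]
  QalIII CAGGCA/5: at [6, 47, 80, 91, 121, 129, 137, 151, 158, 202, 208] ⇒ [11, 52, 85, 96, 126, 134, 142, 156, 163, 207, 213]

Pooled cuts: [2, 11, 33, 43, 52, 62, 69, 85, 96, 114, 126, 134, 142, 156, 163, 173, 185, 207, 213, 216]

Fragment lengths:
  2→11: 9 bp
  11→33: 22 bp
  33→43: 10 bp
  43→52: 9 bp
  52→62: 10 bp
  62→69: 7 bp
  69→85: 16 bp
  85→96: 11 bp
  96→114: 18 bp
  114→126: 12 bp
  126→134: 8 bp
  134→142: 8 bp
  142→156: 14 bp
  156→163: 7 bp
  163→173: 10 bp
  173→185: 12 bp
  185→207: 22 bp
  207→213: 6 bp
  213→216: 3 bp
  216→2 (wrap): 220-216+2 = 6 bp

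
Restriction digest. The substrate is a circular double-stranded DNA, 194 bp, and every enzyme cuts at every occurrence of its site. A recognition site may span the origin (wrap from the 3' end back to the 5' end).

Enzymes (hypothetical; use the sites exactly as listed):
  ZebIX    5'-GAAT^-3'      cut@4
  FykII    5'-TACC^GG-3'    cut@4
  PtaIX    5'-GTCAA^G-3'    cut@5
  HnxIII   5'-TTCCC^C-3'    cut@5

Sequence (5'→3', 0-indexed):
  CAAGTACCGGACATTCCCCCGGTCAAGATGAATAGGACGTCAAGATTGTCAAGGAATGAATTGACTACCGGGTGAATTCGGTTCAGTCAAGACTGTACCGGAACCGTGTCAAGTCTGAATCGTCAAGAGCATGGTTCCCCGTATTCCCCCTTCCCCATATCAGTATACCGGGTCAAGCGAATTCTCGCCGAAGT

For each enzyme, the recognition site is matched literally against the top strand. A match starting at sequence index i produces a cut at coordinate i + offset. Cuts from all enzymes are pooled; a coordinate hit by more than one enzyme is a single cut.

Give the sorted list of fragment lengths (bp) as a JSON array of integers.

[4,5,5,6,6,7,7,7,8,8,8,8,9,9,9,10,10,13,13,13,14,15]

Scan for sites:
  ZebIX GAAT/4: at [29, 53, 57, 73, 116, 178] ⇒ [33, 57, 61, 77, 120, 182]
  FykII TACCGG/4: at [4, 65, 95, 165] ⇒ [8, 69, 99, 169]
  PtaIX GTCAAG/5: at [21, 38, 47, 85, 107, 121, 171, 192] ⇒ [3, 26, 43, 52, 90, 112, 126, 176]
  HnxIII TTCCCC/5: at [13, 134, 143, 150] ⇒ [18, 139, 148, 155]

All cut coordinates (distinct, sorted): [3, 8, 18, 26, 33, 43, 52, 57, 61, 69, 77, 90, 99, 112, 120, 126, 139, 148, 155, 169, 176, 182]

Fragments:
  3→8: 5 bp
  8→18: 10 bp
  18→26: 8 bp
  26→33: 7 bp
  33→43: 10 bp
  43→52: 9 bp
  52→57: 5 bp
  57→61: 4 bp
  61→69: 8 bp
  69→77: 8 bp
  77→90: 13 bp
  90→99: 9 bp
  99→112: 13 bp
  112→120: 8 bp
  120→126: 6 bp
  126→139: 13 bp
  139→148: 9 bp
  148→155: 7 bp
  155→169: 14 bp
  169→176: 7 bp
  176→182: 6 bp
  182→3 (wrap): 194-182+3 = 15 bp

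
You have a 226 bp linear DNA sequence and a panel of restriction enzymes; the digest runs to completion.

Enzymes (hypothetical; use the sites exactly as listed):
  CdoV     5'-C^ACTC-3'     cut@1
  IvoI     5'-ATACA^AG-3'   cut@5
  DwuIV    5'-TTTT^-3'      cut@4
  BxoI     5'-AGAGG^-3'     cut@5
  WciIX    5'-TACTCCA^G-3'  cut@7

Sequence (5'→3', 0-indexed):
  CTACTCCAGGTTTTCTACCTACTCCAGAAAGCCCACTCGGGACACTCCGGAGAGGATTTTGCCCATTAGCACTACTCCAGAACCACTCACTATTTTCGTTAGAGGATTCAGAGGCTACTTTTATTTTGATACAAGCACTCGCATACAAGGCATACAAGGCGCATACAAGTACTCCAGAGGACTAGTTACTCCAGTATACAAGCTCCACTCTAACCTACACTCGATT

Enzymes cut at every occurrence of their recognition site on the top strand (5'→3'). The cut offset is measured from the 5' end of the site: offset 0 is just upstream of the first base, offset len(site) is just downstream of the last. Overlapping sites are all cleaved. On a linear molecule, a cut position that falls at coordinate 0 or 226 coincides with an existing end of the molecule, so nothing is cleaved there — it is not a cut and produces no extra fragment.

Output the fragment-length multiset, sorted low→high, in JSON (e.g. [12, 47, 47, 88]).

Scan for sites:
  CdoV (CACTC, off=1): starts [33, 42, 83, 135, 205, 217] → cuts [34, 43, 84, 136, 206, 218]
  IvoI (ATACAAG, off=5): starts [128, 142, 151, 162, 195] → cuts [133, 147, 156, 167, 200]
  DwuIV (TTTT, off=4): starts [10, 56, 92, 118, 123] → cuts [14, 60, 96, 122, 127]
  BxoI (AGAGG, off=5): starts [50, 100, 109, 175] → cuts [55, 105, 114, 180]
  WciIX (TACTCCAG, off=7): starts [1, 19, 72, 169, 186] → cuts [8, 26, 79, 176, 193]

All cut coordinates (distinct, sorted): [8, 14, 26, 34, 43, 55, 60, 79, 84, 96, 105, 114, 122, 127, 133, 136, 147, 156, 167, 176, 180, 193, 200, 206, 218]

Fragment lengths:
  [0,8): 8 bp
  [8,14): 6 bp
  [14,26): 12 bp
  [26,34): 8 bp
  [34,43): 9 bp
  [43,55): 12 bp
  [55,60): 5 bp
  [60,79): 19 bp
  [79,84): 5 bp
  [84,96): 12 bp
  [96,105): 9 bp
  [105,114): 9 bp
  [114,122): 8 bp
  [122,127): 5 bp
  [127,133): 6 bp
  [133,136): 3 bp
  [136,147): 11 bp
  [147,156): 9 bp
  [156,167): 11 bp
  [167,176): 9 bp
  [176,180): 4 bp
  [180,193): 13 bp
  [193,200): 7 bp
  [200,206): 6 bp
  [206,218): 12 bp
  [218,226): 8 bp

[3,4,5,5,5,6,6,6,7,8,8,8,8,9,9,9,9,9,11,11,12,12,12,12,13,19]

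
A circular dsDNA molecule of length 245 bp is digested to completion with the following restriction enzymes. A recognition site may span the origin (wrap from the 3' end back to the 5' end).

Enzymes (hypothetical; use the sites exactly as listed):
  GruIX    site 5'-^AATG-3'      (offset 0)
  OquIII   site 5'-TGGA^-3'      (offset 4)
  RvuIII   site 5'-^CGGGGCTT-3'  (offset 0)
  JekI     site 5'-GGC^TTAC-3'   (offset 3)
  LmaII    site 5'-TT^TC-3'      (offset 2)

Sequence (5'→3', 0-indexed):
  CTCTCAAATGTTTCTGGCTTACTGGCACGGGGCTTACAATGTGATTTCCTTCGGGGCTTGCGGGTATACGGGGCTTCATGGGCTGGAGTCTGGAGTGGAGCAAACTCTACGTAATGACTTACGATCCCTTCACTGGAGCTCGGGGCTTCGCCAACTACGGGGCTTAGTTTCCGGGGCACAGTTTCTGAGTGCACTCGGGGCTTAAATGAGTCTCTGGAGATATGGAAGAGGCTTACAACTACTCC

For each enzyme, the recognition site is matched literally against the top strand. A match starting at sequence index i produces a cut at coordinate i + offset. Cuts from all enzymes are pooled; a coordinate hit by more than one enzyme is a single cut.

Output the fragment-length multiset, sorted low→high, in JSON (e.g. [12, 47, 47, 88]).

[3,4,5,5,6,6,6,6,7,8,9,9,9,12,12,13,14,14,17,17,19,19,25]

Site scan:
  GruIX (AATG, off=0): starts [6, 37, 112, 204] → cuts [6, 37, 112, 204]
  OquIII (TGGA, off=4): starts [83, 90, 95, 133, 214, 222] → cuts [87, 94, 99, 137, 218, 226]
  RvuIII (CGGGGCTT, off=0): starts [27, 51, 68, 140, 157, 195] → cuts [27, 51, 68, 140, 157, 195]
  JekI (GGCTTAC, off=3): starts [15, 30, 229] → cuts [18, 33, 232]
  LmaII (TTTC, off=2): starts [10, 44, 167, 181] → cuts [12, 46, 169, 183]

All cut coordinates (distinct, sorted): [6, 12, 18, 27, 33, 37, 46, 51, 68, 87, 94, 99, 112, 137, 140, 157, 169, 183, 195, 204, 218, 226, 232]

Fragment lengths:
  6→12: 6 bp
  12→18: 6 bp
  18→27: 9 bp
  27→33: 6 bp
  33→37: 4 bp
  37→46: 9 bp
  46→51: 5 bp
  51→68: 17 bp
  68→87: 19 bp
  87→94: 7 bp
  94→99: 5 bp
  99→112: 13 bp
  112→137: 25 bp
  137→140: 3 bp
  140→157: 17 bp
  157→169: 12 bp
  169→183: 14 bp
  183→195: 12 bp
  195→204: 9 bp
  204→218: 14 bp
  218→226: 8 bp
  226→232: 6 bp
  232→6 (wrap): 245-232+6 = 19 bp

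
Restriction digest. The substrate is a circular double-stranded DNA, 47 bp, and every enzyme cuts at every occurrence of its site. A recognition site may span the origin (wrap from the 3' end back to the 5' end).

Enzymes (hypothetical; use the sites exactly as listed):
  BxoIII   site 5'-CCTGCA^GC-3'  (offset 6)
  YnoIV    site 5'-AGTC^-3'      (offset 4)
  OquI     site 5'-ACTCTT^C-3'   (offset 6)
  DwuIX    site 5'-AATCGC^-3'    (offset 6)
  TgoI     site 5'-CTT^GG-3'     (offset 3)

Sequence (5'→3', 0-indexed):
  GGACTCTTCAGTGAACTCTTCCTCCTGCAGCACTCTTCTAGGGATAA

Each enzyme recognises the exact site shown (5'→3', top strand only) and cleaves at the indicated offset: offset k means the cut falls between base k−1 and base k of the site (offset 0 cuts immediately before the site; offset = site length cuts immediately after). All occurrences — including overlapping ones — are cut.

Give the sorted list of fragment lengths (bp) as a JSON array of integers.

[8,9,12,18]

Site scan:
  BxoIII (CCTGCAGC, off=6): starts [23] → cuts [29]
  YnoIV (AGTC, off=4): no sites
  OquI (ACTCTTC, off=6): starts [2, 14, 31] → cuts [8, 20, 37]
  DwuIX (AATCGC, off=6): no sites
  TgoI (CTTGG, off=3): no sites

All cut coordinates (distinct, sorted): [8, 20, 29, 37]

Fragment lengths:
  8→20: 12 bp
  20→29: 9 bp
  29→37: 8 bp
  37→8 (wrap): 47-37+8 = 18 bp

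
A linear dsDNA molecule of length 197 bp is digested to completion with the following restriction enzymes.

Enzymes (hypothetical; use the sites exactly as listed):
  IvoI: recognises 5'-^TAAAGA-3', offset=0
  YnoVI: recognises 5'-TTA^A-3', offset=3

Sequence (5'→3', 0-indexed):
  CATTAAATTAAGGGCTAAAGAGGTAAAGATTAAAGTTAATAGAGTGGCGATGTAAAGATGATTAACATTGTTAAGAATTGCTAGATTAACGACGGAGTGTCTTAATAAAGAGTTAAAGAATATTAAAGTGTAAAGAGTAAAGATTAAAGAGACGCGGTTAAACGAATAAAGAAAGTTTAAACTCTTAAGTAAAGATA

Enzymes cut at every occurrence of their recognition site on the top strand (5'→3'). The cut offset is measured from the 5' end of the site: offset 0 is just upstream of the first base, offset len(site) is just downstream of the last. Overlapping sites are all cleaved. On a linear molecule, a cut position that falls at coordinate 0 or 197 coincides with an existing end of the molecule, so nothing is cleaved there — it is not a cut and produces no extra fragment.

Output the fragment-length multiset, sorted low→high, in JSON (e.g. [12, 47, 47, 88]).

Site scan:
  IvoI (TAAAGA, off=0): starts [15, 23, 52, 105, 113, 130, 137, 144, 166, 189] → cuts [15, 23, 52, 105, 113, 130, 137, 144, 166, 189]
  YnoVI (TTAA, off=3): starts [2, 7, 29, 35, 61, 70, 85, 101, 112, 122, 143, 157, 176, 184] → cuts [5, 10, 32, 38, 64, 73, 88, 104, 115, 125, 146, 160, 179, 187]

All cut coordinates (distinct, sorted): [5, 10, 15, 23, 32, 38, 52, 64, 73, 88, 104, 105, 113, 115, 125, 130, 137, 144, 146, 160, 166, 179, 187, 189]

Fragment lengths:
  [0,5): 5 bp
  [5,10): 5 bp
  [10,15): 5 bp
  [15,23): 8 bp
  [23,32): 9 bp
  [32,38): 6 bp
  [38,52): 14 bp
  [52,64): 12 bp
  [64,73): 9 bp
  [73,88): 15 bp
  [88,104): 16 bp
  [104,105): 1 bp
  [105,113): 8 bp
  [113,115): 2 bp
  [115,125): 10 bp
  [125,130): 5 bp
  [130,137): 7 bp
  [137,144): 7 bp
  [144,146): 2 bp
  [146,160): 14 bp
  [160,166): 6 bp
  [166,179): 13 bp
  [179,187): 8 bp
  [187,189): 2 bp
  [189,197): 8 bp

[1,2,2,2,5,5,5,5,6,6,7,7,8,8,8,8,9,9,10,12,13,14,14,15,16]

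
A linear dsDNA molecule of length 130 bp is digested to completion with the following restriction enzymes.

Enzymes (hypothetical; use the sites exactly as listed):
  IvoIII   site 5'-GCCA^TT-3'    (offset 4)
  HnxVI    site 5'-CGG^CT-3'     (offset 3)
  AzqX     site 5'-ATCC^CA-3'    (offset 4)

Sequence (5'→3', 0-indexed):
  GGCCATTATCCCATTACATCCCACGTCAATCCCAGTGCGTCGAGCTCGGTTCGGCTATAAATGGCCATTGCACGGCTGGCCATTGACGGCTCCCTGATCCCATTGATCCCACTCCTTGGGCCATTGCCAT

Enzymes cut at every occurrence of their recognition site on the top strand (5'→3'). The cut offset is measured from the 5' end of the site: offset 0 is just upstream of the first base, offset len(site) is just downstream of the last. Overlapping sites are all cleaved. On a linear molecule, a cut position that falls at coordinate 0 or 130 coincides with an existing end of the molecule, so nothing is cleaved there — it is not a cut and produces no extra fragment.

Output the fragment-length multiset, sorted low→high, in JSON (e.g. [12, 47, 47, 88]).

[5,6,7,7,7,8,9,10,11,11,13,14,22]

Site scan:
  IvoIII (GCCATT, off=4): starts [1, 63, 78, 119] → cuts [5, 67, 82, 123]
  HnxVI (CGGCT, off=3): starts [51, 72, 86] → cuts [54, 75, 89]
  AzqX (ATCCCA, off=4): starts [7, 17, 28, 96, 105] → cuts [11, 21, 32, 100, 109]

All cut coordinates (distinct, sorted): [5, 11, 21, 32, 54, 67, 75, 82, 89, 100, 109, 123]

Fragment lengths:
  [0,5): 5 bp
  [5,11): 6 bp
  [11,21): 10 bp
  [21,32): 11 bp
  [32,54): 22 bp
  [54,67): 13 bp
  [67,75): 8 bp
  [75,82): 7 bp
  [82,89): 7 bp
  [89,100): 11 bp
  [100,109): 9 bp
  [109,123): 14 bp
  [123,130): 7 bp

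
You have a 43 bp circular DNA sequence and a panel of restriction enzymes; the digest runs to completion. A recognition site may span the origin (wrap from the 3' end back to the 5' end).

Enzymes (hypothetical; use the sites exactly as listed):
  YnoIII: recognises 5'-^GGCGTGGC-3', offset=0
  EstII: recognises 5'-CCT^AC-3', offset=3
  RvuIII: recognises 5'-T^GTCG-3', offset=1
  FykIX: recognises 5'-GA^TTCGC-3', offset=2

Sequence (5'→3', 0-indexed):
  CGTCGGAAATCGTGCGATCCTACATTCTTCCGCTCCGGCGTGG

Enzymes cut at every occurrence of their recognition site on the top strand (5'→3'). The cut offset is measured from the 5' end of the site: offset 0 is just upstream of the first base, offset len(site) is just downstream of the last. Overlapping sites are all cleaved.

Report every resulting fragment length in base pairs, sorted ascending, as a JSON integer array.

Per-enzyme occurrences:
  YnoIII (GGCGTGGC, off=0): starts [36] → cuts [36]
  EstII (CCTAC, off=3): starts [18] → cuts [21]
  RvuIII (TGTCG, off=1): no sites
  FykIX (GATTCGC, off=2): no sites

All cut coordinates (distinct, sorted): [21, 36]

Fragment lengths:
  21→36: 15 bp
  36→21 (wrap): 43-36+21 = 28 bp

[15,28]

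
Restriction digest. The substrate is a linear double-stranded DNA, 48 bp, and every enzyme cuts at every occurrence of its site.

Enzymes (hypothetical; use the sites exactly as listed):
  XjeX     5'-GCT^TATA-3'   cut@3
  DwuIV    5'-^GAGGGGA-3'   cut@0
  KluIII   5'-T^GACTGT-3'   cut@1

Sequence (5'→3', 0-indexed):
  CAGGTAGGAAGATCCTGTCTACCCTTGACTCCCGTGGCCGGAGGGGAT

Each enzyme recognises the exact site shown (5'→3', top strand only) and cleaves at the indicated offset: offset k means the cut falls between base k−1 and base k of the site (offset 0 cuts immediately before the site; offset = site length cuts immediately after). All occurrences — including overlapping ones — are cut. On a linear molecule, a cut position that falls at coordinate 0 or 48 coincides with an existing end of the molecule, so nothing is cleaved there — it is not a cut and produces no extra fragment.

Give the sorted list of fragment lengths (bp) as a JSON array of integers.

Per-enzyme occurrences:
  XjeX (GCTTATA, off=3): no sites
  DwuIV GAGGGGA/0: at [40] ⇒ [40]
  KluIII (TGACTGT, off=1): no sites

Pooled cuts: [40]

Fragments:
  [0,40): 40 bp
  [40,48): 8 bp

[8,40]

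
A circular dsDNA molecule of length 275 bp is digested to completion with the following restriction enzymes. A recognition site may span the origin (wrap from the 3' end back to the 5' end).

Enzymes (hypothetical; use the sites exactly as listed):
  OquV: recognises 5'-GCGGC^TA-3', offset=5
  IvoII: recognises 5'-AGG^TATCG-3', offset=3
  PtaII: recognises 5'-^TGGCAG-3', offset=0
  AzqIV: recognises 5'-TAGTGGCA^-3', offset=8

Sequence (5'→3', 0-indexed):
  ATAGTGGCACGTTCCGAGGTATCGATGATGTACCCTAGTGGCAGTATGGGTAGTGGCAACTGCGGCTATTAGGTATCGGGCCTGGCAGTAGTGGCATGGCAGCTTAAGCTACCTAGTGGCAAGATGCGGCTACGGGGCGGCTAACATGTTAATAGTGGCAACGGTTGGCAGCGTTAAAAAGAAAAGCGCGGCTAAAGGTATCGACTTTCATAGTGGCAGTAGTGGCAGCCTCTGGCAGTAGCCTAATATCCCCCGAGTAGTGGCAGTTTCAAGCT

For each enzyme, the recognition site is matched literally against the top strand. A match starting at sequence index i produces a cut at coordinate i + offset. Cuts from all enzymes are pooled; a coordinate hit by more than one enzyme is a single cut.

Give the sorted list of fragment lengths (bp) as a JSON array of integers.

[4,5,5,5,5,5,5,6,7,8,9,9,10,11,14,15,15,19,19,19,25,27,28]

Site scan:
  OquV GCGGCTA/5: at [61, 125, 136, 187] ⇒ [66, 130, 141, 192]
  IvoII AGGTATCG/3: at [16, 70, 195] ⇒ [19, 73, 198]
  PtaII TGGCAG/0: at [38, 82, 96, 165, 213, 222, 232, 260] ⇒ [38, 82, 96, 165, 213, 222, 232, 260]
  AzqIV TAGTGGCA/8: at [1, 35, 50, 88, 113, 152, 210, 219, 257] ⇒ [9, 43, 58, 96, 121, 160, 218, 227, 265]

All cut coordinates (distinct, sorted): [9, 19, 38, 43, 58, 66, 73, 82, 96, 121, 130, 141, 160, 165, 192, 198, 213, 218, 222, 227, 232, 260, 265]

Fragments:
  9→19: 10 bp
  19→38: 19 bp
  38→43: 5 bp
  43→58: 15 bp
  58→66: 8 bp
  66→73: 7 bp
  73→82: 9 bp
  82→96: 14 bp
  96→121: 25 bp
  121→130: 9 bp
  130→141: 11 bp
  141→160: 19 bp
  160→165: 5 bp
  165→192: 27 bp
  192→198: 6 bp
  198→213: 15 bp
  213→218: 5 bp
  218→222: 4 bp
  222→227: 5 bp
  227→232: 5 bp
  232→260: 28 bp
  260→265: 5 bp
  265→9 (wrap): 275-265+9 = 19 bp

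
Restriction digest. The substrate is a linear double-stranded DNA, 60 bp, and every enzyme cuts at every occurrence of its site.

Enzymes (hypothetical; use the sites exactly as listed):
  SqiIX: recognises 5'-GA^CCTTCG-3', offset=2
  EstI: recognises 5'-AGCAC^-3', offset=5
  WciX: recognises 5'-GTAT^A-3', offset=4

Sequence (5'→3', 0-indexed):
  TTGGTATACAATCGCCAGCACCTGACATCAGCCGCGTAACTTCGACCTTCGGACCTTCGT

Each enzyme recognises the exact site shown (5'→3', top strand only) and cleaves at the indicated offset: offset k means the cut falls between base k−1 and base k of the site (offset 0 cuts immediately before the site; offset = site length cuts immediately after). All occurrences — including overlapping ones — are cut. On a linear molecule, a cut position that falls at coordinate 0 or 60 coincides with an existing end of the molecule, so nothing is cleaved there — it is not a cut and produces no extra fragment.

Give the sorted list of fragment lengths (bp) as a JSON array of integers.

Per-enzyme occurrences:
  SqiIX (GACCTTCG, off=2): starts [43, 51] → cuts [45, 53]
  EstI (AGCAC, off=5): starts [16] → cuts [21]
  WciX (GTATA, off=4): starts [3] → cuts [7]

All cut coordinates (distinct, sorted): [7, 21, 45, 53]

Fragments:
  [0,7): 7 bp
  [7,21): 14 bp
  [21,45): 24 bp
  [45,53): 8 bp
  [53,60): 7 bp

[7,7,8,14,24]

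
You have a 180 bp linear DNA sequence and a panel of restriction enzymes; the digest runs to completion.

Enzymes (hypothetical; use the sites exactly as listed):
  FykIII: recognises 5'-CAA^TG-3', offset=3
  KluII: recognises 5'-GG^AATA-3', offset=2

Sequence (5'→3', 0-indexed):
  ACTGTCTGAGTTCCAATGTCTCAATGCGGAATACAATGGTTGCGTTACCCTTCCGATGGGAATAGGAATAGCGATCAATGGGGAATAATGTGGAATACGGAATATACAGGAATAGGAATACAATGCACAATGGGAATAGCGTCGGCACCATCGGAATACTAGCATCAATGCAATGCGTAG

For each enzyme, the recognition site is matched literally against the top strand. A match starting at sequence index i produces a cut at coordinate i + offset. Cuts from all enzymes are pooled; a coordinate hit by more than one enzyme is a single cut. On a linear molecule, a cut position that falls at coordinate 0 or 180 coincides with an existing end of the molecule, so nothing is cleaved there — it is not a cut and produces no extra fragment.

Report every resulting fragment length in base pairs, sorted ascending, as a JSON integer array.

Scan for sites:
  FykIII (CAATG, off=3): starts [13, 21, 33, 75, 120, 127, 165, 170] → cuts [16, 24, 36, 78, 123, 130, 168, 173]
  KluII (GGAATA, off=2): starts [27, 58, 64, 81, 91, 98, 108, 114, 132, 152] → cuts [29, 60, 66, 83, 93, 100, 110, 116, 134, 154]

All cut coordinates (distinct, sorted): [16, 24, 29, 36, 60, 66, 78, 83, 93, 100, 110, 116, 123, 130, 134, 154, 168, 173]

Fragments:
  [0,16): 16 bp
  [16,24): 8 bp
  [24,29): 5 bp
  [29,36): 7 bp
  [36,60): 24 bp
  [60,66): 6 bp
  [66,78): 12 bp
  [78,83): 5 bp
  [83,93): 10 bp
  [93,100): 7 bp
  [100,110): 10 bp
  [110,116): 6 bp
  [116,123): 7 bp
  [123,130): 7 bp
  [130,134): 4 bp
  [134,154): 20 bp
  [154,168): 14 bp
  [168,173): 5 bp
  [173,180): 7 bp

[4,5,5,5,6,6,7,7,7,7,7,8,10,10,12,14,16,20,24]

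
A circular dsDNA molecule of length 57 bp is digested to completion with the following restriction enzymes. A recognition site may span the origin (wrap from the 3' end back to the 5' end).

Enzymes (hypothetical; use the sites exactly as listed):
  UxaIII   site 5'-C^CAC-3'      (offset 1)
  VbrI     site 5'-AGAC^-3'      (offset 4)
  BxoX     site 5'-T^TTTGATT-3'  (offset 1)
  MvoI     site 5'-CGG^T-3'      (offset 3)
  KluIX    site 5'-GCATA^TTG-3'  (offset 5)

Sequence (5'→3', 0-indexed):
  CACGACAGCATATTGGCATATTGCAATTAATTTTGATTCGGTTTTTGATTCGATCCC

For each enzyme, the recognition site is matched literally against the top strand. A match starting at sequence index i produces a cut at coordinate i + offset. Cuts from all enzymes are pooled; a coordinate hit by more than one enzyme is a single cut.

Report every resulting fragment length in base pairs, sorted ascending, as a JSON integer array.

[2,8,10,11,12,14]

Per-enzyme occurrences:
  UxaIII CCAC/1: at [56] ⇒ [0]
  VbrI (AGAC, off=4): no sites
  BxoX TTTTGATT/1: at [30, 42] ⇒ [31, 43]
  MvoI CGGT/3: at [38] ⇒ [41]
  KluIX GCATATTG/5: at [7, 15] ⇒ [12, 20]

Pooled cuts: [0, 12, 20, 31, 41, 43]

Fragment lengths:
  0→12: 12 bp
  12→20: 8 bp
  20→31: 11 bp
  31→41: 10 bp
  41→43: 2 bp
  43→0 (wrap): 57-43+0 = 14 bp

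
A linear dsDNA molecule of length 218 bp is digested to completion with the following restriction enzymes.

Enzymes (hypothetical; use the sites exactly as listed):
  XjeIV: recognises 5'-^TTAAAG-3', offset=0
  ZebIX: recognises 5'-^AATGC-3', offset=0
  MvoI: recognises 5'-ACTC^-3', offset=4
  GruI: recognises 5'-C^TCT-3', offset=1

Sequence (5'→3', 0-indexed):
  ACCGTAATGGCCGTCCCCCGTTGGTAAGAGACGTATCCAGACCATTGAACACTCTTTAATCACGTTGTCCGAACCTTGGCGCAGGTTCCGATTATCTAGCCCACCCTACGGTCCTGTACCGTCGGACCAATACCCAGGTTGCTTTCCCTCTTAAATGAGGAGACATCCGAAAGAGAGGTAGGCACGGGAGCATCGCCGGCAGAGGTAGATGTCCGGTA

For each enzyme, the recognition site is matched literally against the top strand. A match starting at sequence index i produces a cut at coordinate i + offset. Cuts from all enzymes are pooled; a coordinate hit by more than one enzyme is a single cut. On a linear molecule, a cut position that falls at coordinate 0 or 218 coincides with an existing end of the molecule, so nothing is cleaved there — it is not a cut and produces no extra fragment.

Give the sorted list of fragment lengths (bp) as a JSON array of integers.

[2,52,70,94]

Scan for sites:
  XjeIV (TTAAAG, off=0): no sites
  ZebIX (AATGC, off=0): no sites
  MvoI (ACTC, off=4): starts [50] → cuts [54]
  GruI (CTCT, off=1): starts [51, 147] → cuts [52, 148]

Pooled cuts: [52, 54, 148]

Fragment lengths:
  [0,52): 52 bp
  [52,54): 2 bp
  [54,148): 94 bp
  [148,218): 70 bp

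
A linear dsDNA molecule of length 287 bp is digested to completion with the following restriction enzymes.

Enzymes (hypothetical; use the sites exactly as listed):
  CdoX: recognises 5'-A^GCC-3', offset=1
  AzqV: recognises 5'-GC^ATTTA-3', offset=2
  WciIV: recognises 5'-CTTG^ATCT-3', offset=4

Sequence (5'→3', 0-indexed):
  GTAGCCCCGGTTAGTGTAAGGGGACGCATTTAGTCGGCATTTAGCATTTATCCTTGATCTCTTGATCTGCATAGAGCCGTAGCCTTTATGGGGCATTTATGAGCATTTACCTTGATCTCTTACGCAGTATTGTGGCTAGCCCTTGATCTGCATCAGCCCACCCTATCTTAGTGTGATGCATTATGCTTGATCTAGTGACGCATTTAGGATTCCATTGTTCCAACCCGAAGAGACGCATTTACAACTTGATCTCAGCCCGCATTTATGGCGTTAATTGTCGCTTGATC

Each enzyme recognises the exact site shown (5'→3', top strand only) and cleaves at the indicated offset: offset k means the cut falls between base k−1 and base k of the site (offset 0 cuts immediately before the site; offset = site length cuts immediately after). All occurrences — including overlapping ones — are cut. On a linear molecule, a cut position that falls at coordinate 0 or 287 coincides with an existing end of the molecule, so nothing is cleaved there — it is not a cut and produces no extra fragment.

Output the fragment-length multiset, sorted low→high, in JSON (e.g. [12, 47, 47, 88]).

Scan for sites:
  CdoX (AGCC, off=1): starts [2, 74, 80, 137, 154, 253] → cuts [3, 75, 81, 138, 155, 254]
  AzqV (GCATTTA, off=2): starts [25, 36, 43, 92, 102, 199, 234, 258] → cuts [27, 38, 45, 94, 104, 201, 236, 260]
  WciIV (CTTGATCT, off=4): starts [52, 60, 110, 141, 185, 244] → cuts [56, 64, 114, 145, 189, 248]

Pooled cuts: [3, 27, 38, 45, 56, 64, 75, 81, 94, 104, 114, 138, 145, 155, 189, 201, 236, 248, 254, 260]

Fragments:
  [0,3): 3 bp
  [3,27): 24 bp
  [27,38): 11 bp
  [38,45): 7 bp
  [45,56): 11 bp
  [56,64): 8 bp
  [64,75): 11 bp
  [75,81): 6 bp
  [81,94): 13 bp
  [94,104): 10 bp
  [104,114): 10 bp
  [114,138): 24 bp
  [138,145): 7 bp
  [145,155): 10 bp
  [155,189): 34 bp
  [189,201): 12 bp
  [201,236): 35 bp
  [236,248): 12 bp
  [248,254): 6 bp
  [254,260): 6 bp
  [260,287): 27 bp

[3,6,6,6,7,7,8,10,10,10,11,11,11,12,12,13,24,24,27,34,35]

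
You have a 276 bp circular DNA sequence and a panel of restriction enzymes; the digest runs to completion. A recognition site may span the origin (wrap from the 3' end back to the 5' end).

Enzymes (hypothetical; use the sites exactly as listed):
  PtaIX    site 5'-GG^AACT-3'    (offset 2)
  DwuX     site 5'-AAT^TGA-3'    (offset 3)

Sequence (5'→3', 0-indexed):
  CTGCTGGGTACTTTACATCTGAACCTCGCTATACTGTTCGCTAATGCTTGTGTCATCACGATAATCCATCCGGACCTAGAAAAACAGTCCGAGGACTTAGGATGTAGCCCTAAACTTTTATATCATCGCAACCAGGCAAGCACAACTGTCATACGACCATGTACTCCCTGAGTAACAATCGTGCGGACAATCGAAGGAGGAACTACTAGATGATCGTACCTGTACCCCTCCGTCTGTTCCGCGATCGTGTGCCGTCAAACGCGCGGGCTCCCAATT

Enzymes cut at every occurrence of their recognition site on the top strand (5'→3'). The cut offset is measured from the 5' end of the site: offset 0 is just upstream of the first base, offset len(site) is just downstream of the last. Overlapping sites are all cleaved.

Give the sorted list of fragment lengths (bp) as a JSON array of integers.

[276]

Scan for sites:
  PtaIX GGAACT/2: at [198] ⇒ [200]
  DwuX (AATTGA, off=3): no sites

Pooled cuts: [200]

Fragment lengths:
  200→200 (wrap): 276-200+200 = 276 bp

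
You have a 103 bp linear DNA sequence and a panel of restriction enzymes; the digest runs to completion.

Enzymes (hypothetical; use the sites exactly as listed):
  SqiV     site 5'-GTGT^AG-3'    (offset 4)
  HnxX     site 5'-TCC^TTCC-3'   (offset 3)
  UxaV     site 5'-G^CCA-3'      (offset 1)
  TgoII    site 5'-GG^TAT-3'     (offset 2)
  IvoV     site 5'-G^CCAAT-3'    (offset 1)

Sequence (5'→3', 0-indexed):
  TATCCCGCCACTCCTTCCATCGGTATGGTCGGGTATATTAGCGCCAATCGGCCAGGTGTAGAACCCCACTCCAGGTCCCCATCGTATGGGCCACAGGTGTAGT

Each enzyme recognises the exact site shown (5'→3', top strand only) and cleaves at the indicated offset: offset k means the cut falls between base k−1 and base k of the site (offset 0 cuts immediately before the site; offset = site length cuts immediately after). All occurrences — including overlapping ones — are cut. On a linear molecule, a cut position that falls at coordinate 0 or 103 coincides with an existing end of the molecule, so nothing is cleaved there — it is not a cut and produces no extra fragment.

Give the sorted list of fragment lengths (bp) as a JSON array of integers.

[3,7,7,8,8,9,10,10,10,31]

Site scan:
  SqiV GTGTAG/4: at [55, 96] ⇒ [59, 100]
  HnxX TCCTTCC/3: at [11] ⇒ [14]
  UxaV GCCA/1: at [6, 42, 50, 89] ⇒ [7, 43, 51, 90]
  TgoII GGTAT/2: at [21, 31] ⇒ [23, 33]
  IvoV GCCAAT/1: at [42] ⇒ [43]

Pooled cuts: [7, 14, 23, 33, 43, 51, 59, 90, 100]

Fragments:
  [0,7): 7 bp
  [7,14): 7 bp
  [14,23): 9 bp
  [23,33): 10 bp
  [33,43): 10 bp
  [43,51): 8 bp
  [51,59): 8 bp
  [59,90): 31 bp
  [90,100): 10 bp
  [100,103): 3 bp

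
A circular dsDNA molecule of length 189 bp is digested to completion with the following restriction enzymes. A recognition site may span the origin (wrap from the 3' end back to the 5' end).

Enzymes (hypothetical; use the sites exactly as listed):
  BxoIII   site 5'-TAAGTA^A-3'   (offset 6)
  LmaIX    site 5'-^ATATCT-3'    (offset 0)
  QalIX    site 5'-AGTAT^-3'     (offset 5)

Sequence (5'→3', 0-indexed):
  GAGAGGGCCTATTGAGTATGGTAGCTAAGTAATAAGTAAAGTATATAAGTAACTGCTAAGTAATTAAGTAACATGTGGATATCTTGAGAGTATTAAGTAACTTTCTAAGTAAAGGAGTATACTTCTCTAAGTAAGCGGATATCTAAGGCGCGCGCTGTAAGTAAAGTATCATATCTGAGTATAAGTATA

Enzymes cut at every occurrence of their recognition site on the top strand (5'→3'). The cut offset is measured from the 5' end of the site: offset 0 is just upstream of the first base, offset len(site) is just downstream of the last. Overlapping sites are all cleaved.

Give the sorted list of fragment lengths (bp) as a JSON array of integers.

Site scan:
  BxoIII TAAGTAA/6: at [25, 32, 45, 56, 64, 93, 105, 127, 157] ⇒ [31, 38, 51, 62, 70, 99, 111, 133, 163]
  LmaIX ATATCT/0: at [78, 138, 170] ⇒ [78, 138, 170]
  QalIX AGTAT/5: at [14, 39, 88, 115, 164, 177, 183] ⇒ [19, 44, 93, 120, 169, 182, 188]

All cut coordinates (distinct, sorted): [19, 31, 38, 44, 51, 62, 70, 78, 93, 99, 111, 120, 133, 138, 163, 169, 170, 182, 188]

Fragment lengths:
  19→31: 12 bp
  31→38: 7 bp
  38→44: 6 bp
  44→51: 7 bp
  51→62: 11 bp
  62→70: 8 bp
  70→78: 8 bp
  78→93: 15 bp
  93→99: 6 bp
  99→111: 12 bp
  111→120: 9 bp
  120→133: 13 bp
  133→138: 5 bp
  138→163: 25 bp
  163→169: 6 bp
  169→170: 1 bp
  170→182: 12 bp
  182→188: 6 bp
  188→19 (wrap): 189-188+19 = 20 bp

[1,5,6,6,6,6,7,7,8,8,9,11,12,12,12,13,15,20,25]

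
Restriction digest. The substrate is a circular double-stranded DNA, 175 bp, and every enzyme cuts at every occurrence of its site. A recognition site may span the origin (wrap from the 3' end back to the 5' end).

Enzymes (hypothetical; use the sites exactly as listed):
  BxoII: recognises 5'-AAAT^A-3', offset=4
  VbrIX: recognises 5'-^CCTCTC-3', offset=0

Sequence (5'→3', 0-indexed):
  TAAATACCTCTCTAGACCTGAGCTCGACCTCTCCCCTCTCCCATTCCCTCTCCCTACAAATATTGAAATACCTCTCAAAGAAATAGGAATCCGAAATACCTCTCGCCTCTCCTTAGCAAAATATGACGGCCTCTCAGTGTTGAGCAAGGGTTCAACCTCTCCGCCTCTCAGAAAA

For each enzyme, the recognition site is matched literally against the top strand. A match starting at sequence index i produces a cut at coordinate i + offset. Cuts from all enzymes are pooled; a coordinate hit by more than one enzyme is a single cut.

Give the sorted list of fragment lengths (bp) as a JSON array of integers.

Per-enzyme occurrences:
  BxoII (AAATA, off=4): starts [1, 57, 65, 80, 93, 118, 172] → cuts [1, 5, 61, 69, 84, 97, 122]
  VbrIX (CCTCTC, off=0): starts [6, 27, 34, 46, 70, 98, 105, 129, 155, 163] → cuts [6, 27, 34, 46, 70, 98, 105, 129, 155, 163]

Pooled cuts: [1, 5, 6, 27, 34, 46, 61, 69, 70, 84, 97, 98, 105, 122, 129, 155, 163]

Fragment lengths:
  1→5: 4 bp
  5→6: 1 bp
  6→27: 21 bp
  27→34: 7 bp
  34→46: 12 bp
  46→61: 15 bp
  61→69: 8 bp
  69→70: 1 bp
  70→84: 14 bp
  84→97: 13 bp
  97→98: 1 bp
  98→105: 7 bp
  105→122: 17 bp
  122→129: 7 bp
  129→155: 26 bp
  155→163: 8 bp
  163→1 (wrap): 175-163+1 = 13 bp

[1,1,1,4,7,7,7,8,8,12,13,13,14,15,17,21,26]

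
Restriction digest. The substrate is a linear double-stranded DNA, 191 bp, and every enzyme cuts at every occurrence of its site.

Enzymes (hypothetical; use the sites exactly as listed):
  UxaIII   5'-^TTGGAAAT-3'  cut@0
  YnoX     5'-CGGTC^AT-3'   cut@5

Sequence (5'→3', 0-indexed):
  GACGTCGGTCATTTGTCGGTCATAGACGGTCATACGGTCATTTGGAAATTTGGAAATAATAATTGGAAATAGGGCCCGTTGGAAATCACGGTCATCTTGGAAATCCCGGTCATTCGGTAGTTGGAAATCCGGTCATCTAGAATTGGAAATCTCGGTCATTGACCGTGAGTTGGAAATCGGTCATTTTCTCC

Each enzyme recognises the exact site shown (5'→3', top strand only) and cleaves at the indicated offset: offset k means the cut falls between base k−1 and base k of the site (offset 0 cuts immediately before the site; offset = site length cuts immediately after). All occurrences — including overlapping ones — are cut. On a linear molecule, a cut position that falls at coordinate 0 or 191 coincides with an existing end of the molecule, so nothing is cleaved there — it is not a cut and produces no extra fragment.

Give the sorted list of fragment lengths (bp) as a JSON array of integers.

Per-enzyme occurrences:
  UxaIII TTGGAAAT/0: at [41, 49, 62, 78, 96, 120, 142, 169] ⇒ [41, 49, 62, 78, 96, 120, 142, 169]
  YnoX CGGTCAT/5: at [5, 16, 26, 34, 88, 106, 129, 152, 177] ⇒ [10, 21, 31, 39, 93, 111, 134, 157, 182]

Pooled cuts: [10, 21, 31, 39, 41, 49, 62, 78, 93, 96, 111, 120, 134, 142, 157, 169, 182]

Fragments:
  [0,10): 10 bp
  [10,21): 11 bp
  [21,31): 10 bp
  [31,39): 8 bp
  [39,41): 2 bp
  [41,49): 8 bp
  [49,62): 13 bp
  [62,78): 16 bp
  [78,93): 15 bp
  [93,96): 3 bp
  [96,111): 15 bp
  [111,120): 9 bp
  [120,134): 14 bp
  [134,142): 8 bp
  [142,157): 15 bp
  [157,169): 12 bp
  [169,182): 13 bp
  [182,191): 9 bp

[2,3,8,8,8,9,9,10,10,11,12,13,13,14,15,15,15,16]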